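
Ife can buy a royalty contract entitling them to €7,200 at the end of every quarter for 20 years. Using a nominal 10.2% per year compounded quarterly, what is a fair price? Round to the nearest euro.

€244,688

With 4 periods per year: i = 0.0255, n = 80.
PV = 7200 × [1 − (1+0.0255)^(−80)] / 0.0255 = 7200 × 33.984422 = 244,687.8399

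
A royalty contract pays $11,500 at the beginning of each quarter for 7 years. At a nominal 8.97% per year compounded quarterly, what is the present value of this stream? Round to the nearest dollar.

Periodic rate i = 0.0897/4 = 0.022425; n = 7 × 4 = 28 periods.
PV = 11500 × [1 − (1+0.022425)^(−28)] / 0.022425 × (1+i) = 11500 × 21.090152 = 242,536.7501
(annuity-due: payments at period start, so ×(1+i).)

$242,537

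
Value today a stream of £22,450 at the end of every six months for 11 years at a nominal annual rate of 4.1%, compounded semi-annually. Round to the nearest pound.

£394,351

Periodic rate i = 0.041/2 = 0.0205; n = 11 × 2 = 22 periods.
PV = 22450 × [1 − (1+0.0205)^(−22)] / 0.0205 = 22450 × 17.565732 = 394,350.6866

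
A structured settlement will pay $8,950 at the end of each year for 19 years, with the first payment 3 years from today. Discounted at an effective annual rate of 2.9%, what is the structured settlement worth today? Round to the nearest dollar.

$122,153

Value one period before first payment (t=2): 8950 × [1 − (1+0.029)^(−19)] / 0.029 = 8950 × 14.451424 = 129,340.2465
Discount back 2 years: 129,340.2465 × (1+0.029)^(−2) = 129,340.2465 × 0.944429 = 122,152.6618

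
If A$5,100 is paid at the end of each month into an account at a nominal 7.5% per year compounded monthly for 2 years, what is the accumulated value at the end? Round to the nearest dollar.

A$131,614

With 12 periods per year: i = 0.00625, n = 24.
FV = 5100 × [(1+0.00625)^24 − 1] / 0.00625 = 5100 × 25.806723 = 131,614.2868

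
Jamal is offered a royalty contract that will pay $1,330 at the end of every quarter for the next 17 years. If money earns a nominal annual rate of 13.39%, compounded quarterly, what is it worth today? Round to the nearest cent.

$35,497.32

Periodic rate i = 0.1339/4 = 0.033475; n = 17 × 4 = 68 periods.
PV = PMT · [1 − (1+i)^(−n)] / i = 1330 · 26.689714 = 35,497.3194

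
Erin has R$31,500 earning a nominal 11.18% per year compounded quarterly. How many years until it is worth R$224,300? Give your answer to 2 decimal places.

Periodic rate i = 0.1118/4 = 0.02795.
(1+i)^n = 224300/31500 = 7.12063, so n = ln 7.12063 / ln 1.02795 = 71.2094 quarters
= 71.2094/4 years

17.80 years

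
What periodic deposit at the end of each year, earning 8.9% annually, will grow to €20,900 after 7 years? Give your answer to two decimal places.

PMT = 20900 / ( [(1+0.089)^7 − 1] / 0.089 ) = 20900 / 9.172266 = 2,278.6081

€2,278.61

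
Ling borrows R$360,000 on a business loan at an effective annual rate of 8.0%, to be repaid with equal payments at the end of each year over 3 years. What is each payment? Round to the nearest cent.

Annuity-PV factor = 2.577097; PMT = 360000 / 2.577097 = 139,692.0651

R$139,692.07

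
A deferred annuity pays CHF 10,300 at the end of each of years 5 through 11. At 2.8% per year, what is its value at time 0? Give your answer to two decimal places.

Value one period before first payment (t=4): 10300 × [1 − (1+0.028)^(−7)] / 0.028 = 10300 × 6.277515 = 64,658.4039
PV₀ = 64,658.4039 / (1+0.028)^4 = 64,658.4039 / 1.116792 = 57,896.5281

CHF 57,896.53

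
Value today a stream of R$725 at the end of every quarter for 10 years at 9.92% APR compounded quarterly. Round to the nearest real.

With 4 periods per year: i = 0.0248, n = 40.
Annuity factor a(40|0.0248) = 25.187538; PV = 725 × 25.187538 = 18,260.9650

R$18,261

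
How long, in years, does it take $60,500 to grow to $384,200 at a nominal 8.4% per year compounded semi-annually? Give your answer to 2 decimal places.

22.47 years

Periodic rate i = 0.084/2 = 0.042.
n = ln(384200/60500) / ln(1+0.042) = ln(6.35041) / 0.041142 = 44.9303 half-years
= 44.9303/2 years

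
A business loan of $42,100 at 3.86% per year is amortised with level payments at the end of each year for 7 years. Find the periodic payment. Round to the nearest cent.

Annuity-PV factor = 6.033231; PMT = 42100 / 6.033231 = 6,978.0191

$6,978.02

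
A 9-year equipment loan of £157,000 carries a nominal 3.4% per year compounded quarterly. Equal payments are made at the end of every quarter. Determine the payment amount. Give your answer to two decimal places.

i = 0.034/4 = 0.0085 per quarter; n = 9·4 = 36.
Annuity-PV factor = 30.901234; PMT = 157000 / 30.901234 = 5,080.7033

£5,080.70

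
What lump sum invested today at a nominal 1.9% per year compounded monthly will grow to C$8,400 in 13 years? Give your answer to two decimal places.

With 12 periods per year: i = 0.00158333, n = 156.
PV = 8,400 / (1 + 0.00158333)^156 = 8,400 / 1.279929 = 6,562.8637

C$6,562.86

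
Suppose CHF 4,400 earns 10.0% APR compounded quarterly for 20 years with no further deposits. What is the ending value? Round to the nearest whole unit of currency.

CHF 31,722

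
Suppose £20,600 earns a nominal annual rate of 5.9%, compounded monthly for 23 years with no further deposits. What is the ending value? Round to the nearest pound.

With 12 periods per year: i = 0.00491667, n = 276.
FV = PV·(1+i)^n = 20,600 × 3.871627 = 79,755.5245

£79,756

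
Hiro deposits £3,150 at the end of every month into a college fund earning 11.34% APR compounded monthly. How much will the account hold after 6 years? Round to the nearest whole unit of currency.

With 12 periods per year: i = 0.00945, n = 72.
FV = 3150 × [(1+0.00945)^72 − 1] / 0.00945 = 3150 × 102.472898 = 322,789.6275

£322,790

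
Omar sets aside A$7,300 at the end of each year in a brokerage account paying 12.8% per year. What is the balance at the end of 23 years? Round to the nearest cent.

Accumulation factor s(23|0.128) = 116.896938; FV = 7300 × 116.896938 = 853,347.6477

A$853,347.65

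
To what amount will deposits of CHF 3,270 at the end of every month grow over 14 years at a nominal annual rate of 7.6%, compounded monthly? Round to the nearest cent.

With 12 periods per year: i = 0.00633333, n = 168.
FV = 3270 × [(1+0.00633333)^168 − 1] / 0.00633333 = 3270 × 298.142020 = 974,924.4063

CHF 974,924.41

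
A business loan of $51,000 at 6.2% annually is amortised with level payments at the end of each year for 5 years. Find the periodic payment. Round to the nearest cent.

PMT = 51000 / ( [1 − (1+0.062)^(−5)] / 0.062 ) = 51000 / 4.189544 = 12,173.1636

$12,173.16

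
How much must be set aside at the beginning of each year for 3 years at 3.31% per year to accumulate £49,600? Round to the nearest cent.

£15,485.39

PMT = 49600 / ( [(1+0.0331)^3 − 1] / 0.0331 × (1+i) ) = 49600 / 3.203019 = 15,485.3919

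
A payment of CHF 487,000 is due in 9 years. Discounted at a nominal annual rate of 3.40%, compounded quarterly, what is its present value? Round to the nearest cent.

i = 0.034/4 = 0.0085 per quarter; n = 9·4 = 36.
PV = FV·(1+i)^(−n) = 487,000 × 0.737340 = 359,084.3432

CHF 359,084.34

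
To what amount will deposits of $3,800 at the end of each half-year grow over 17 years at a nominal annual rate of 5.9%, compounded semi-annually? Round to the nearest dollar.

$217,331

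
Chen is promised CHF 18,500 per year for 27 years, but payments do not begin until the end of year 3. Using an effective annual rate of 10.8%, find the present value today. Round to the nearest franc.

CHF 130,779

PV at t=2 (ordinary 27-year annuity): 18500 × a(27|0.108) = 18500 × 8.678491 = 160,552.0874
Discount back 2 years: 160,552.0874 × (1+0.108)^(−2) = 160,552.0874 × 0.814555 = 130,778.5253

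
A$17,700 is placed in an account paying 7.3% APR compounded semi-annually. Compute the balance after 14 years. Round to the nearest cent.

A$48,296.30

i = 0.073/2 = 0.0365 per half-year; n = 14·2 = 28.
FV = 17,700 × (1 + 0.0365)^28 = 48,296.2984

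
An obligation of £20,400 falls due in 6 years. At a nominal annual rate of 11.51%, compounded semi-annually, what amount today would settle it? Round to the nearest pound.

£10,424

i = 0.1151/2 = 0.05755 per half-year; n = 6·2 = 12.
PV = FV·(1+i)^(−n) = 20,400 × 0.510963 = 10,423.6364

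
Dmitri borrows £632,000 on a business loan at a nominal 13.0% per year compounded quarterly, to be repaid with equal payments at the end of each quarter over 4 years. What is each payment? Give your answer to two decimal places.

i = 0.13/4 = 0.0325 per quarter; n = 4·4 = 16.
Annuity-PV factor = 12.324358; PMT = 632000 / 12.324358 = 51,280.5634

£51,280.56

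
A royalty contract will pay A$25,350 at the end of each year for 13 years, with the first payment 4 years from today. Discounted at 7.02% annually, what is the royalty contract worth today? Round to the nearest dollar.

PV at t=3 (ordinary 13-year annuity): 25350 × a(13|0.0702) = 25350 × 8.348185 = 211,626.4796
Discount back 3 years: 211,626.4796 × (1+0.0702)^(−3) = 211,626.4796 × 0.815840 = 172,653.4129

A$172,653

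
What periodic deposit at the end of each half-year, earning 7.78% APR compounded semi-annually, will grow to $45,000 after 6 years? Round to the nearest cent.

With 2 periods per year: i = 0.0389, n = 12.
FV-annuity factor = 14.931342; PMT = 45000 / 14.931342 = 3,013.7946

$3,013.79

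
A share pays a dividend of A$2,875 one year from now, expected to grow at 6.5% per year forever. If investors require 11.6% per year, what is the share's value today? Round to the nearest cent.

PV = D₁/(r − g) = 2875/(0.116 − 0.065) = 56,372.5490

A$56,372.55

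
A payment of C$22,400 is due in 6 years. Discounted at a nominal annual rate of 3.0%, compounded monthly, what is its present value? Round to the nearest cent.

Periodic rate i = 0.03/12 = 0.0025; n = 6 × 12 = 72 periods.
PV = FV·(1+i)^(−n) = 22,400 × 0.835458 = 18,714.2560

C$18,714.26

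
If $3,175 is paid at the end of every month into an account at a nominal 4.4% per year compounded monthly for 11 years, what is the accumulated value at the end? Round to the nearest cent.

Periodic rate i = 0.044/12 = 0.00366667; n = 11 × 12 = 132 periods.
FV = PMT · [(1+i)^n − 1] / i = 3175 · 169.395285 = 537,830.0313

$537,830.03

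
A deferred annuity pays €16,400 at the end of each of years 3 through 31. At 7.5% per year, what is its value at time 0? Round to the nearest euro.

€165,986

Value one period before first payment (t=2): 16400 × [1 − (1+0.075)^(−29)] / 0.075 = 16400 × 11.696165 = 191,817.1099
PV₀ = 191,817.1099 / (1+0.075)^2 = 191,817.1099 / 1.155625 = 165,985.6007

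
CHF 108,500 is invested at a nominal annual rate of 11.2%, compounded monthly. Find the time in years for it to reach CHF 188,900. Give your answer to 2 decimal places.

Periodic rate i = 0.112/12 = 0.00933333.
n = ln(188900/108500) / ln(1+0.00933333) = ln(1.74101) / 0.009290 = 59.6840 months
= 59.6840/12 years

4.97 years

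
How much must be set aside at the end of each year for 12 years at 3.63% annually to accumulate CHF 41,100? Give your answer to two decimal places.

PMT = 41100 / ( [(1+0.0363)^12 − 1] / 0.0363 ) = 41100 / 14.710804 = 2,793.8650

CHF 2,793.86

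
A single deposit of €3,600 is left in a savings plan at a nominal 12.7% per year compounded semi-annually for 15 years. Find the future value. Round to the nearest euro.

i = 0.127/2 = 0.0635 per half-year; n = 15·2 = 30.
FV = PV·(1+i)^n = 3,600 × 6.340519 = 22,825.8694

€22,826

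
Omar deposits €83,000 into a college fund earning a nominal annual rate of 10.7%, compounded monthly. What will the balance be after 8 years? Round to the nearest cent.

€194,619.59

Periodic rate i = 0.107/12 = 0.00891667; n = 8 × 12 = 96 periods.
83,000 × (1+0.00891667)^96 = 83,000 × 2.344814 = 194,619.5855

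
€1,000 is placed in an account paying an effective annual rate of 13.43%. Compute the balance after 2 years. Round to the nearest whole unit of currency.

FV = PV·(1+i)^n = 1,000 × 1.286636 = 1,286.6365

€1,287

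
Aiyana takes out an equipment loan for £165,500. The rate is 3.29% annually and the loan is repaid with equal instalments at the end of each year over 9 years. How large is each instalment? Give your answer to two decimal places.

£21,544.23

Annuity-PV factor = 7.681870; PMT = 165500 / 7.681870 = 21,544.2339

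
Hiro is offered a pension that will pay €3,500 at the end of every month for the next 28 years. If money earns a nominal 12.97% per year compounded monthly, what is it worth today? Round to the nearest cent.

€315,082.67

With 12 periods per year: i = 0.0108083, n = 336.
Annuity factor a(336|0.0108083) = 90.023620; PV = 3500 × 90.023620 = 315,082.6704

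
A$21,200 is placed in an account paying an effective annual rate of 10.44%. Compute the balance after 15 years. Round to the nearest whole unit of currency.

A$94,023

FV = 21,200 × (1 + 0.1044)^15 = 94,022.5078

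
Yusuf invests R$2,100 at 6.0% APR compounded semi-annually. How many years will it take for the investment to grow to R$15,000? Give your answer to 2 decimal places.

33.26 years

Periodic rate i = 0.06/2 = 0.03.
n = ln(15000/2100) / ln(1+0.03) = ln(7.14286) / 0.029559 = 66.5153 half-years
= 66.5153/2 years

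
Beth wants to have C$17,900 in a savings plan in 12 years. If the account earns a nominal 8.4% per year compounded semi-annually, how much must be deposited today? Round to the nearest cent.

i = 0.084/2 = 0.042 per half-year; n = 12·2 = 24.
PV = 17,900 / (1 + 0.042)^24 = 17,900 / 2.684264 = 6,668.4942

C$6,668.49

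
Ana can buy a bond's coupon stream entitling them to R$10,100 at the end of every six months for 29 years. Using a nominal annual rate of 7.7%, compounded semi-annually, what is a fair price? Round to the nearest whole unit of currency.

With 2 periods per year: i = 0.0385, n = 58.
Annuity factor a(58|0.0385) = 23.070256; PV = 10100 × 23.070256 = 233,009.5849

R$233,010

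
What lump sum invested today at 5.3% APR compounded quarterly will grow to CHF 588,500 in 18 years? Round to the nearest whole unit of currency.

CHF 228,113

i = 0.053/4 = 0.01325 per quarter; n = 18·4 = 72.
PV = 588,500 / (1 + 0.01325)^72 = 588,500 / 2.579860 = 228,113.1772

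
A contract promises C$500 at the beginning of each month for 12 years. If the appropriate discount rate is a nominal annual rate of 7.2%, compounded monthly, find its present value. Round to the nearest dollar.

C$48,409

i = 0.072/12 = 0.006 per month; n = 12·12 = 144.
Annuity factor a(144|0.006) × (1+i) = 96.817050; PV = 500 × 96.817050 = 48,408.5248
Payments are at the start of each period, so multiply by (1+i).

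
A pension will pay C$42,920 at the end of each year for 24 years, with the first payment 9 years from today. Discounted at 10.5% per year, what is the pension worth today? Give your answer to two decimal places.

Value one period before first payment (t=8): 42920 × [1 − (1+0.105)^(−24)] / 0.105 = 42920 × 8.656616 = 371,541.9585
Discount back 8 years: 371,541.9585 × (1+0.105)^(−8) = 371,541.9585 × 0.449885 = 167,151.2551

C$167,151.26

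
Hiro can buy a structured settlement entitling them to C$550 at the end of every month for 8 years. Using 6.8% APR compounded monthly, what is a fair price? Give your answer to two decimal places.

Periodic rate i = 0.068/12 = 0.00566667; n = 8 × 12 = 96 periods.
PV = 550 × [1 − (1+0.00566667)^(−96)] / 0.00566667 = 550 × 73.885790 = 40,637.1844

C$40,637.18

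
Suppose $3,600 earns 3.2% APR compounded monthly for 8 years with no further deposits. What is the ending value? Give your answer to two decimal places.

Periodic rate i = 0.032/12 = 0.00266667; n = 8 × 12 = 96 periods.
FV = PV·(1+i)^n = 3,600 × 1.291313 = 4,648.7256

$4,648.73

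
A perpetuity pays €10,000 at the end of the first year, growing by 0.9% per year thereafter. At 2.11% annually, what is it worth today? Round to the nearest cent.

€826,446.28

PV = PMT / (i − g) = 10000 / (0.0211 − 0.009) = 10000 / 0.012100 = 826,446.2810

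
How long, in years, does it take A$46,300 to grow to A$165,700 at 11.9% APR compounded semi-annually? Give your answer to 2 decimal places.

11.03 years

Periodic rate i = 0.119/2 = 0.0595.
(1+i)^n = 165700/46300 = 3.57883, so n = ln 3.57883 / ln 1.0595 = 22.0606 half-years
= 22.0606/2 years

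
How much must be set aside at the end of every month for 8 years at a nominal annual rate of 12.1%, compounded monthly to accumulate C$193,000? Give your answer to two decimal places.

C$1,201.33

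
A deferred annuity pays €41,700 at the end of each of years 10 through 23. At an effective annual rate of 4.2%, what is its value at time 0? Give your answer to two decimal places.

Value one period before first payment (t=9): 41700 × [1 − (1+0.042)^(−14)] / 0.042 = 41700 × 10.425009 = 434,722.8605
PV₀ = 434,722.8605 / (1+0.042)^9 = 434,722.8605 / 1.448136 = 300,194.6915

€300,194.69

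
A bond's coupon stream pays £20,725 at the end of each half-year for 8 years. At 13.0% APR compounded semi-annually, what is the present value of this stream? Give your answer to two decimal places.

i = 0.13/2 = 0.065 per half-year; n = 8·2 = 16.
PV = 20725 × [1 − (1+0.065)^(−16)] / 0.065 = 20725 × 9.767764 = 202,436.9127

£202,436.91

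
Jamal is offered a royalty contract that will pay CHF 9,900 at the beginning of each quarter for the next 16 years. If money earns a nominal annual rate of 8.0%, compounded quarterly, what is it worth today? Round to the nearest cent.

CHF 362,734.45

i = 0.08/4 = 0.02 per quarter; n = 16·4 = 64.
PV = PMT · [1 − (1+i)^(−n)] / i × (1+i) = 9900 · 36.639843 = 362,734.4473
(Beginning-of-period payments → annuity-due factor ×(1+i).)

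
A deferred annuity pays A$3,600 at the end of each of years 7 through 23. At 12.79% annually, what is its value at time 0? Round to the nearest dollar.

PV at t=6 (ordinary 17-year annuity): 3600 × a(17|0.1279) = 3600 × 6.808125 = 24,509.2485
PV₀ = 24,509.2485 / (1+0.1279)^6 = 24,509.2485 / 2.058845 = 11,904.3700

A$11,904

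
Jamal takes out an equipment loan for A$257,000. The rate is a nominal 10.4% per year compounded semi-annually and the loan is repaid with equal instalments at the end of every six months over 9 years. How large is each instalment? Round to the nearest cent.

A$22,330.23

With 2 periods per year: i = 0.052, n = 18.
Annuity-PV factor = 11.509062; PMT = 257000 / 11.509062 = 22,330.2302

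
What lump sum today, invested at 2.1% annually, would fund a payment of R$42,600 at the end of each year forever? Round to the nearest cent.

R$2,028,571.43

PV = C/r = 42600/0.021 = 2,028,571.4286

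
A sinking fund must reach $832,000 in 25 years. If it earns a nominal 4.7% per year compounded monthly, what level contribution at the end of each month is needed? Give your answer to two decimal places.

$1,460.81

i = 0.047/12 = 0.00391667 per month; n = 25·12 = 300.
PMT = 832000 / ( [(1+0.00391667)^300 − 1] / 0.00391667 ) = 832000 / 569.545471 = 1,460.8140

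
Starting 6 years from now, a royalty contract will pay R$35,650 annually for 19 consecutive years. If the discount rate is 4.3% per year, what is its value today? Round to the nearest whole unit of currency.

R$369,857

PV at t=5 (ordinary 19-year annuity): 35650 × a(19|0.043) = 35650 × 12.805492 = 456,515.7779
Discount back 5 years: 456,515.7779 × (1+0.043)^(−5) = 456,515.7779 × 0.810174 = 369,857.3468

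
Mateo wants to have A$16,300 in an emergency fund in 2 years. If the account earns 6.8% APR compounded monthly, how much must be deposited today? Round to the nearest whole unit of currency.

Periodic rate i = 0.068/12 = 0.00566667; n = 2 × 12 = 24 periods.
Discount factor = (1+0.00566667)^(−24) = 0.873178; PV = 16,300 × 0.873178 = 14,232.7976

A$14,233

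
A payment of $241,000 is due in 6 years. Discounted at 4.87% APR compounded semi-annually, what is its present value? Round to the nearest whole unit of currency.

$180,566

i = 0.0487/2 = 0.02435 per half-year; n = 6·2 = 12.
PV = 241,000 / (1 + 0.02435)^12 = 241,000 / 1.334690 = 180,566.2511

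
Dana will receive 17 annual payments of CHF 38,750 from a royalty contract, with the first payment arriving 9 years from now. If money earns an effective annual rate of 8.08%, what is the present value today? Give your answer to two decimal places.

CHF 188,828.65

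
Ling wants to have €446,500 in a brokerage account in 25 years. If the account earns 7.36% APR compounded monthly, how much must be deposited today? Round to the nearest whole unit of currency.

With 12 periods per year: i = 0.00613333, n = 300.
PV = 446,500 / (1 + 0.00613333)^300 = 446,500 / 6.261253 = 71,311.6067

€71,312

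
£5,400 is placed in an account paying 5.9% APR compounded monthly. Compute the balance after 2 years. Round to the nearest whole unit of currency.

Periodic rate i = 0.059/12 = 0.00491667; n = 2 × 12 = 24 periods.
FV = 5,400 × (1 + 0.00491667)^24 = 6,074.5616

£6,075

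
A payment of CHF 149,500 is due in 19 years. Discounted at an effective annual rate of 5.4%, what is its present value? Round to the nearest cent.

CHF 55,038.88

PV = 149,500 / (1 + 0.054)^19 = 149,500 / 2.716262 = 55,038.8798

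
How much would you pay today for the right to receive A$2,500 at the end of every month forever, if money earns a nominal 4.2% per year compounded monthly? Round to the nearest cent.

Periodic rate i = 0.042/12 = 0.0035.
PV = C/r = 2500/0.0035 = 714,285.7143

A$714,285.71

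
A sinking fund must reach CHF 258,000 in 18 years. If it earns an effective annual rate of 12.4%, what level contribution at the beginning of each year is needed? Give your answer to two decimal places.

FV-annuity factor × (1+i) = 65.261050; PMT = 258000 / 65.261050 = 3,953.3535

CHF 3,953.35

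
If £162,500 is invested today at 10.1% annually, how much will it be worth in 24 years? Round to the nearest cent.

FV = 162,500 × (1 + 0.101)^24 = 1,635,870.8762

£1,635,870.88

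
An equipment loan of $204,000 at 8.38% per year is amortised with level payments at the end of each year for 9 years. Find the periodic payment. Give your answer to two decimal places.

$33,174.14

Annuity-PV factor = 6.149369; PMT = 204000 / 6.149369 = 33,174.1356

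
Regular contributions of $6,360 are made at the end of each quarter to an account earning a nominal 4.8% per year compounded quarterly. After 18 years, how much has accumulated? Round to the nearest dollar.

$721,045

With 4 periods per year: i = 0.012, n = 72.
FV = PMT · [(1+i)^n − 1] / i = 6360 · 113.371782 = 721,044.5344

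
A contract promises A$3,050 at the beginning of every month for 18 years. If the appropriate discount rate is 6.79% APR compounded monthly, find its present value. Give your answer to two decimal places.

A$381,840.87

With 12 periods per year: i = 0.00565833, n = 216.
PV = 3050 × [1 − (1+0.00565833)^(−216)] / 0.00565833 × (1+i) = 3050 × 125.193727 = 381,840.8670
(annuity-due: payments at period start, so ×(1+i).)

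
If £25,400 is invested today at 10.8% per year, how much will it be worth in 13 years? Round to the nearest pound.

25,400 × (1+0.108)^13 = 25,400 × 3.793297 = 96,349.7521

£96,350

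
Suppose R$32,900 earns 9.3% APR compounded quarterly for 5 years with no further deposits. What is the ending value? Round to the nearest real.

R$52,099

i = 0.093/4 = 0.02325 per quarter; n = 5·4 = 20.
FV = PV·(1+i)^n = 32,900 × 1.583562 = 52,099.1892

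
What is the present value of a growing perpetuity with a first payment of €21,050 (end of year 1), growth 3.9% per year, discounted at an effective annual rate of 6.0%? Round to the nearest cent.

€1,002,380.95

PV = D₁/(r − g) = 21050/(0.06 − 0.039) = 1,002,380.9524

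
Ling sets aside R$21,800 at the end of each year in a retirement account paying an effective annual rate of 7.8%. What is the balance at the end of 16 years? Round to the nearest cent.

R$650,039.94

Accumulation factor s(16|0.078) = 29.818346; FV = 21800 × 29.818346 = 650,039.9388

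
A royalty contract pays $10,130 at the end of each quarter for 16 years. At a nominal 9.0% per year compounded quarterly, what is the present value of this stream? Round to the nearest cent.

i = 0.09/4 = 0.0225 per quarter; n = 16·4 = 64.
PV = PMT · [1 − (1+i)^(−n)] / i = 10130 · 33.744902 = 341,835.8551

$341,835.86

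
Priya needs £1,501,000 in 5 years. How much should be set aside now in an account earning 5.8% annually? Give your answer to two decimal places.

PV = 1,501,000 / (1 + 0.058)^5 = 1,501,000 / 1.325648 = 1,132,276.1349

£1,132,276.13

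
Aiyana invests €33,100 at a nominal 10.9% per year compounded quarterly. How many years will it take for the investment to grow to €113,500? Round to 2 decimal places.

Periodic rate i = 0.109/4 = 0.02725.
n = ln(113500/33100) / ln(1+0.02725) = ln(3.42900) / 0.026885 = 45.8343 quarters
= 45.8343/4 years

11.46 years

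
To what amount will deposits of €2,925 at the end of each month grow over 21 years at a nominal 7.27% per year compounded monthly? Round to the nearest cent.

€1,729,319.21

i = 0.0727/12 = 0.00605833 per month; n = 21·12 = 252.
FV = PMT · [(1+i)^n − 1] / i = 2925 · 591.220243 = 1,729,319.2111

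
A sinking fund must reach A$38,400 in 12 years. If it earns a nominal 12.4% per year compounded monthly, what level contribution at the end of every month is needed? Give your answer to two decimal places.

With 12 periods per year: i = 0.0103333, n = 144.
PMT = 38400 / ( [(1+0.0103333)^144 − 1] / 0.0103333 ) = 38400 / 328.504591 = 116.8933

A$116.89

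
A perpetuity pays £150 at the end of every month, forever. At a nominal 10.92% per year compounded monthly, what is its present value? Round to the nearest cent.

£16,483.52

Periodic rate i = 0.1092/12 = 0.0091.
PV = PMT / i = 150 / 0.0091 = 16,483.5165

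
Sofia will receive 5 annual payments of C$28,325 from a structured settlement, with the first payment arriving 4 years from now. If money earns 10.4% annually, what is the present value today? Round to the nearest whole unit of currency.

C$78,989

Value one period before first payment (t=3): 28325 × [1 − (1+0.104)^(−5)] / 0.104 = 28325 × 3.752366 = 106,285.7591
Discount back 3 years: 106,285.7591 × (1+0.104)^(−3) = 106,285.7591 × 0.743178 = 78,989.2260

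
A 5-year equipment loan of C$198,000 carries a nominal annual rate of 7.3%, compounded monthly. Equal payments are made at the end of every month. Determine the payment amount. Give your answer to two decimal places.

C$3,948.72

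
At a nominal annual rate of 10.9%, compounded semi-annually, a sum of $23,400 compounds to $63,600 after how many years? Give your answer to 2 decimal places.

Periodic rate i = 0.109/2 = 0.0545.
n = ln(63600/23400) / ln(1+0.0545) = ln(2.71795) / 0.053067 = 18.8419 half-years
= 18.8419/2 years

9.42 years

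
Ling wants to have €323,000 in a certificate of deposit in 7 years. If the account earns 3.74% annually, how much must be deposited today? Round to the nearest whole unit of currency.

€249,792

Discount factor = (1+0.0374)^(−7) = 0.773350; PV = 323,000 × 0.773350 = 249,792.1676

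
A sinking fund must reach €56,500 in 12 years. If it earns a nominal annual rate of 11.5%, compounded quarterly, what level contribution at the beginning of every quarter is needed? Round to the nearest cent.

Periodic rate i = 0.115/4 = 0.02875; n = 12 × 4 = 48 periods.
PMT = 56500 / ( [(1+0.02875)^48 − 1] / 0.02875 × (1+i) ) = 56500 / 103.707918 = 544.7993

€544.80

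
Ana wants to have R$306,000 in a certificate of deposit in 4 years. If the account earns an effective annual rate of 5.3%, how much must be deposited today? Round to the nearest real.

PV = 306,000 / (1 + 0.053)^4 = 306,000 / 1.229457 = 248,890.2831

R$248,890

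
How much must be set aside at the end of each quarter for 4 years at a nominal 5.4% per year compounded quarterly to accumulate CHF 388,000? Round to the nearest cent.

Periodic rate i = 0.054/4 = 0.0135; n = 4 × 4 = 16 periods.
PMT = 388000 / ( [(1+0.0135)^16 − 1] / 0.0135 ) = 388000 / 17.726687 = 21,887.9031

CHF 21,887.90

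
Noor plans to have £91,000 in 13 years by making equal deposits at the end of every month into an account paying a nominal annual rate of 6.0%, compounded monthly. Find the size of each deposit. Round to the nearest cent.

£386.50

i = 0.06/12 = 0.005 per month; n = 13·12 = 156.
PMT = 91000 / ( [(1+0.005)^156 − 1] / 0.005 ) = 91000 / 235.447328 = 386.4983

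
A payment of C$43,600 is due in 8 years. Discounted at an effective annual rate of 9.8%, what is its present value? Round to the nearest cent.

C$20,638.01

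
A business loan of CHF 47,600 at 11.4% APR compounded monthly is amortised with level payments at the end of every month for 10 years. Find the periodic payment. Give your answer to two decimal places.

CHF 666.51

Periodic rate i = 0.114/12 = 0.0095; n = 10 × 12 = 120 periods.
PMT = 47600 / ( [1 − (1+0.0095)^(−120)] / 0.0095 ) = 47600 / 71.416359 = 666.5140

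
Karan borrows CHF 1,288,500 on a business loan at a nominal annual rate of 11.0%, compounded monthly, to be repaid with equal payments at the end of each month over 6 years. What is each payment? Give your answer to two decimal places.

With 12 periods per year: i = 0.00916667, n = 72.
Annuity-PV factor = 52.537346; PMT = 1.2885e+06 / 52.537346 = 24,525.4108

CHF 24,525.41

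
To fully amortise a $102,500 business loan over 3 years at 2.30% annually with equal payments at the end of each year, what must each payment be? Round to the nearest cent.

$35,750.25

PMT = 102500 / ( [1 − (1+0.023)^(−3)] / 0.023 ) = 102500 / 2.867113 = 35,750.2453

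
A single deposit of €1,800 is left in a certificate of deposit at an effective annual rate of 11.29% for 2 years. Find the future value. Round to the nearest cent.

1,800 × (1+0.1129)^2 = 1,800 × 1.238546 = 2,229.3835

€2,229.38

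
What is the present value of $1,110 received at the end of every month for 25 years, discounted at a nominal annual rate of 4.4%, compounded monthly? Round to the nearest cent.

i = 0.044/12 = 0.00366667 per month; n = 25·12 = 300.
Annuity factor a(300|0.00366667) = 181.761433; PV = 1110 × 181.761433 = 201,755.1909

$201,755.19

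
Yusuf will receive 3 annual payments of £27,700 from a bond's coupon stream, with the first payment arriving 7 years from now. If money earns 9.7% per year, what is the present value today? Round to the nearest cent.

Value one period before first payment (t=6): 27700 × [1 − (1+0.097)^(−3)] / 0.097 = 27700 × 2.500045 = 69,251.2551
Discount back 6 years: 69,251.2551 × (1+0.097)^(−6) = 69,251.2551 × 0.573800 = 39,736.3419

£39,736.34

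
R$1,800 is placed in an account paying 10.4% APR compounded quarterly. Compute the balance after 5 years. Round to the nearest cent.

i = 0.104/4 = 0.026 per quarter; n = 5·4 = 20.
FV = PV·(1+i)^n = 1,800 × 1.670888 = 3,007.5975

R$3,007.60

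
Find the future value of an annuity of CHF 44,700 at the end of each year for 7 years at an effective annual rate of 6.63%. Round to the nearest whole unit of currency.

CHF 382,487

FV = 44700 × [(1+0.0663)^7 − 1] / 0.0663 = 44700 × 8.556764 = 382,487.3582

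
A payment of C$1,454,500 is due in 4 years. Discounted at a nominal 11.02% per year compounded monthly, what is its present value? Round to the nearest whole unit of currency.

Periodic rate i = 0.1102/12 = 0.00918333; n = 4 × 12 = 48 periods.
Discount factor = (1+0.00918333)^(−48) = 0.644817; PV = 1,454,500 × 0.644817 = 937,886.7235

C$937,887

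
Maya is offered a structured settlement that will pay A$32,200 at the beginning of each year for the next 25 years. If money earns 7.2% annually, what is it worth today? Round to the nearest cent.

A$395,118.16

PV = 32200 × [1 − (1+0.072)^(−25)] / 0.072 × (1+i) = 32200 × 12.270750 = 395,118.1552
Payments are at the start of each period, so multiply by (1+i).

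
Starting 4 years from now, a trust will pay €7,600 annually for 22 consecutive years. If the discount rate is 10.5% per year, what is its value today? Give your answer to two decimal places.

Value one period before first payment (t=3): 7600 × [1 − (1+0.105)^(−22)] / 0.105 = 7600 × 8.464945 = 64,333.5785
PV₀ = 64,333.5785 / (1+0.105)^3 = 64,333.5785 / 1.349233 = 47,681.6061

€47,681.61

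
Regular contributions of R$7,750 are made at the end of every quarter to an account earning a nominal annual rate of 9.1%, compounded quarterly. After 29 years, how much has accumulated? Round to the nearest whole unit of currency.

R$4,289,340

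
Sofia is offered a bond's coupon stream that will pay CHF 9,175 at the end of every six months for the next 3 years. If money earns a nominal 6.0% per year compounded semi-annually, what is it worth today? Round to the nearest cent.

CHF 49,702.73

i = 0.06/2 = 0.03 per half-year; n = 3·2 = 6.
PV = PMT · [1 − (1+i)^(−n)] / i = 9175 · 5.417191 = 49,702.7315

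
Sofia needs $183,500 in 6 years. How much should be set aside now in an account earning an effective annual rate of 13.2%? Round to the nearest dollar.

$87,208

PV = 183,500 / (1 + 0.132)^6 = 183,500 / 2.104159 = 87,208.2371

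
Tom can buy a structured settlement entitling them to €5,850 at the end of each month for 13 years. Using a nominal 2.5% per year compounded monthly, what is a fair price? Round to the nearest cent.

i = 0.025/12 = 0.00208333 per month; n = 13·12 = 156.
Annuity factor a(156|0.00208333) = 133.069603; PV = 5850 × 133.069603 = 778,457.1749

€778,457.17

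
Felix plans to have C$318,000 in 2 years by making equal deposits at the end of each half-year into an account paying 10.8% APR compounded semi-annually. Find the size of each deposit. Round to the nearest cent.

i = 0.108/2 = 0.054 per half-year; n = 2·2 = 4.
FV-annuity factor = 4.335821; PMT = 318000 / 4.335821 = 73,342.5033

C$73,342.50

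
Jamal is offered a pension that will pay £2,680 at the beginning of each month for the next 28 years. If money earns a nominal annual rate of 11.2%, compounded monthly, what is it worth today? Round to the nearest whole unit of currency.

i = 0.112/12 = 0.00933333 per month; n = 28·12 = 336.
Annuity factor a(336|0.00933333) × (1+i) = 103.374521; PV = 2680 × 103.374521 = 277,043.7173
(annuity-due: payments at period start, so ×(1+i).)

£277,044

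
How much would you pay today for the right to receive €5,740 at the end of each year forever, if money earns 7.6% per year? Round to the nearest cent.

€75,526.32

PV = C/r = 5740/0.076 = 75,526.3158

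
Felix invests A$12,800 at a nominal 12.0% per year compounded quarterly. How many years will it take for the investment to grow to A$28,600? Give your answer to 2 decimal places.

6.80 years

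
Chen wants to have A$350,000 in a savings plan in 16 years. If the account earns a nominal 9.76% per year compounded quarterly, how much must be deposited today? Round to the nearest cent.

A$74,819.63

Periodic rate i = 0.0976/4 = 0.0244; n = 16 × 4 = 64 periods.
Discount factor = (1+0.0244)^(−64) = 0.213770; PV = 350,000 × 0.213770 = 74,819.6337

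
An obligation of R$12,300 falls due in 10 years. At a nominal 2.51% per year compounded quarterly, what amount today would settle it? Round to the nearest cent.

i = 0.0251/4 = 0.006275 per quarter; n = 10·4 = 40.
PV = FV·(1+i)^(−n) = 12,300 × 0.778633 = 9,577.1830

R$9,577.18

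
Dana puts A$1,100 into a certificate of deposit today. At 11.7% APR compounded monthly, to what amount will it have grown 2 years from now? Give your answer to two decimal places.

A$1,388.43

i = 0.117/12 = 0.00975 per month; n = 2·12 = 24.
1,100 × (1+0.00975)^24 = 1,100 × 1.262213 = 1,388.4344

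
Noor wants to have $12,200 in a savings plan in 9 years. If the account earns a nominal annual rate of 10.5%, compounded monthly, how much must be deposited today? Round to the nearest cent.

$4,761.42

With 12 periods per year: i = 0.00875, n = 108.
Discount factor = (1+0.00875)^(−108) = 0.390280; PV = 12,200 × 0.390280 = 4,761.4220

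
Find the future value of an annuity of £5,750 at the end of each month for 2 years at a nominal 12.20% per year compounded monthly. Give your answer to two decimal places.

£155,404.32

With 12 periods per year: i = 0.0101667, n = 24.
FV = 5750 × [(1+0.0101667)^24 − 1] / 0.0101667 = 5750 × 27.026838 = 155,404.3196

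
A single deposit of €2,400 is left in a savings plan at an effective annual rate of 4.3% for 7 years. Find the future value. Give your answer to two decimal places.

FV = 2,400 × (1 + 0.043)^7 = 3,222.5629

€3,222.56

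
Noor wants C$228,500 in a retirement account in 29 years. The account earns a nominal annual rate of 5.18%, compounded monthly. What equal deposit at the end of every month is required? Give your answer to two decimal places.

C$283.68

Periodic rate i = 0.0518/12 = 0.00431667; n = 29 × 12 = 348 periods.
PMT = 228500 / ( [(1+0.00431667)^348 − 1] / 0.00431667 ) = 228500 / 805.497014 = 283.6758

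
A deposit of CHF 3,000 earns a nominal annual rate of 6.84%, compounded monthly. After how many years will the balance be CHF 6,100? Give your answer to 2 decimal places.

Periodic rate i = 0.0684/12 = 0.0057.
n = ln(6100/3000) / ln(1+0.0057) = ln(2.03333) / 0.005684 = 124.8591 months
= 124.8591/12 years

10.40 years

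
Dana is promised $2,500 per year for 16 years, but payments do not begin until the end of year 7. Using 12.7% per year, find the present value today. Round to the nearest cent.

$8,188.67

PV at t=6 (ordinary 16-year annuity): 2500 × a(16|0.127) = 2500 × 6.711460 = 16,778.6511
Discount back 6 years: 16,778.6511 × (1+0.127)^(−6) = 16,778.6511 × 0.488041 = 8,188.6733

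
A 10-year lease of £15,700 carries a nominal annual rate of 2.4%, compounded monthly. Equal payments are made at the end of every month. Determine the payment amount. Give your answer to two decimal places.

£147.29

Periodic rate i = 0.024/12 = 0.002; n = 10 × 12 = 120 periods.
PMT = 15700 / ( [1 − (1+0.002)^(−120)] / 0.002 ) = 15700 / 106.591788 = 147.2909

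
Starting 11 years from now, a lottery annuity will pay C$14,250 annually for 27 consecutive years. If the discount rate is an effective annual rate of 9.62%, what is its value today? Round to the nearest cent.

PV at t=10 (ordinary 27-year annuity): 14250 × a(27|0.0962) = 14250 × 9.524447 = 135,723.3701
Discount back 10 years: 135,723.3701 × (1+0.0962)^(−10) = 135,723.3701 × 0.399119 = 54,169.7283

C$54,169.73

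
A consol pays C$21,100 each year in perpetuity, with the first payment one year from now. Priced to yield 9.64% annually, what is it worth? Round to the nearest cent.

C$218,879.67

PV = C/r = 21100/0.0964 = 218,879.6680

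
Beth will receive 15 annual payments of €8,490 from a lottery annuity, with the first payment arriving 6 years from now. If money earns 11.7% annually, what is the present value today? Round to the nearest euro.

€33,794

PV at t=5 (ordinary 15-year annuity): 8490 × a(15|0.117) = 8490 × 6.921398 = 58,762.6680
PV₀ = 58,762.6680 / (1+0.117)^5 = 58,762.6680 / 1.738865 = 33,793.6919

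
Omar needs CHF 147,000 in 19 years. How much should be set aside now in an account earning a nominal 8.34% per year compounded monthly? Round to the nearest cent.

CHF 30,305.03

Periodic rate i = 0.0834/12 = 0.00695; n = 19 × 12 = 228 periods.
Discount factor = (1+0.00695)^(−228) = 0.206157; PV = 147,000 × 0.206157 = 30,305.0296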